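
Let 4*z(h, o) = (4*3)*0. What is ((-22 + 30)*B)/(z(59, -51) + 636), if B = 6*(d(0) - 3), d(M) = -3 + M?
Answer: -24/53 ≈ -0.45283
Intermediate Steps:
B = -36 (B = 6*((-3 + 0) - 3) = 6*(-3 - 3) = 6*(-6) = -36)
z(h, o) = 0 (z(h, o) = ((4*3)*0)/4 = (12*0)/4 = (¼)*0 = 0)
((-22 + 30)*B)/(z(59, -51) + 636) = ((-22 + 30)*(-36))/(0 + 636) = (8*(-36))/636 = -288*1/636 = -24/53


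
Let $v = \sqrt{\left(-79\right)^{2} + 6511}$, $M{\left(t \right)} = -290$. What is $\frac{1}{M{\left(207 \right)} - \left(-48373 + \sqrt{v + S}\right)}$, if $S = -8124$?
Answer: $\frac{1}{48083 - i \sqrt{8124 - 4 \sqrt{797}}} \approx 2.0797 \cdot 10^{-5} + 3.871 \cdot 10^{-8} i$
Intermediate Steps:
$v = 4 \sqrt{797}$ ($v = \sqrt{6241 + 6511} = \sqrt{12752} = 4 \sqrt{797} \approx 112.92$)
$\frac{1}{M{\left(207 \right)} - \left(-48373 + \sqrt{v + S}\right)} = \frac{1}{-290 + \left(48373 - \sqrt{4 \sqrt{797} - 8124}\right)} = \frac{1}{-290 + \left(48373 - \sqrt{-8124 + 4 \sqrt{797}}\right)} = \frac{1}{48083 - \sqrt{-8124 + 4 \sqrt{797}}}$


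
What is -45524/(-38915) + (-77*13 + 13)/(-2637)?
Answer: 158494808/102618855 ≈ 1.5445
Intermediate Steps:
-45524/(-38915) + (-77*13 + 13)/(-2637) = -45524*(-1/38915) + (-1001 + 13)*(-1/2637) = 45524/38915 - 988*(-1/2637) = 45524/38915 + 988/2637 = 158494808/102618855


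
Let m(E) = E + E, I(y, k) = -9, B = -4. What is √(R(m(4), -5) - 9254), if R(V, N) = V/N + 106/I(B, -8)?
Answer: 2*I*√521290/15 ≈ 96.267*I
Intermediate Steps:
m(E) = 2*E
R(V, N) = -106/9 + V/N (R(V, N) = V/N + 106/(-9) = V/N + 106*(-⅑) = V/N - 106/9 = -106/9 + V/N)
√(R(m(4), -5) - 9254) = √((-106/9 + (2*4)/(-5)) - 9254) = √((-106/9 + 8*(-⅕)) - 9254) = √((-106/9 - 8/5) - 9254) = √(-602/45 - 9254) = √(-417032/45) = 2*I*√521290/15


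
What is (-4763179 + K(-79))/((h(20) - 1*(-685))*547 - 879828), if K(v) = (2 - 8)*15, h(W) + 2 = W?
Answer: 4763269/495287 ≈ 9.6172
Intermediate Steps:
h(W) = -2 + W
K(v) = -90 (K(v) = -6*15 = -90)
(-4763179 + K(-79))/((h(20) - 1*(-685))*547 - 879828) = (-4763179 - 90)/(((-2 + 20) - 1*(-685))*547 - 879828) = -4763269/((18 + 685)*547 - 879828) = -4763269/(703*547 - 879828) = -4763269/(384541 - 879828) = -4763269/(-495287) = -4763269*(-1/495287) = 4763269/495287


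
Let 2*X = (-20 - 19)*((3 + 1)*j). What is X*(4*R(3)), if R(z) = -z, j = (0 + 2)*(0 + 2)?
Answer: 3744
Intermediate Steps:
j = 4 (j = 2*2 = 4)
X = -312 (X = ((-20 - 19)*((3 + 1)*4))/2 = (-156*4)/2 = (-39*16)/2 = (½)*(-624) = -312)
X*(4*R(3)) = -1248*(-1*3) = -1248*(-3) = -312*(-12) = 3744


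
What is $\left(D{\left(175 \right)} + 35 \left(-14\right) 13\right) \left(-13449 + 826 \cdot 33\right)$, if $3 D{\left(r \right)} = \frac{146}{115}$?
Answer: $- \frac{10115110912}{115} \approx -8.7958 \cdot 10^{7}$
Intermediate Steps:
$D{\left(r \right)} = \frac{146}{345}$ ($D{\left(r \right)} = \frac{146 \cdot \frac{1}{115}}{3} = \frac{1}{3} \cdot \frac{146}{115} = \frac{146}{345}$)
$\left(D{\left(175 \right)} + 35 \left(-14\right) 13\right) \left(-13449 + 826 \cdot 33\right) = \left(\frac{146}{345} + 35 \left(-14\right) 13\right) \left(-13449 + 826 \cdot 33\right) = \left(\frac{146}{345} - 6370\right) \left(-13449 + 27258\right) = \left(\frac{146}{345} - 6370\right) 13809 = \left(- \frac{2197504}{345}\right) 13809 = - \frac{10115110912}{115}$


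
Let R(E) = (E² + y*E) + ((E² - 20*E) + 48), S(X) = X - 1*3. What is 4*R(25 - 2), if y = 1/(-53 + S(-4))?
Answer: 38737/15 ≈ 2582.5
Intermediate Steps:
S(X) = -3 + X (S(X) = X - 3 = -3 + X)
y = -1/60 (y = 1/(-53 + (-3 - 4)) = 1/(-53 - 7) = 1/(-60) = -1/60 ≈ -0.016667)
R(E) = 48 + 2*E² - 1201*E/60 (R(E) = (E² - E/60) + ((E² - 20*E) + 48) = (E² - E/60) + (48 + E² - 20*E) = 48 + 2*E² - 1201*E/60)
4*R(25 - 2) = 4*(48 + 2*(25 - 2)² - 1201*(25 - 2)/60) = 4*(48 + 2*23² - 1201/60*23) = 4*(48 + 2*529 - 27623/60) = 4*(48 + 1058 - 27623/60) = 4*(38737/60) = 38737/15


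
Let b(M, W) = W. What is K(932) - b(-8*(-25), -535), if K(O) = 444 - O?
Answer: 47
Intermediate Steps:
K(932) - b(-8*(-25), -535) = (444 - 1*932) - 1*(-535) = (444 - 932) + 535 = -488 + 535 = 47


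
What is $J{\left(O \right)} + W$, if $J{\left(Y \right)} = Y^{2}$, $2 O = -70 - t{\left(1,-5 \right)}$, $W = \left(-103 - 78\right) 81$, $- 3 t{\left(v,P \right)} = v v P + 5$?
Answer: $-13436$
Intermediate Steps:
$t{\left(v,P \right)} = - \frac{5}{3} - \frac{P v^{2}}{3}$ ($t{\left(v,P \right)} = - \frac{v v P + 5}{3} = - \frac{v^{2} P + 5}{3} = - \frac{P v^{2} + 5}{3} = - \frac{5 + P v^{2}}{3} = - \frac{5}{3} - \frac{P v^{2}}{3}$)
$W = -14661$ ($W = \left(-181\right) 81 = -14661$)
$O = -35$ ($O = \frac{-70 - \left(- \frac{5}{3} - - \frac{5 \cdot 1^{2}}{3}\right)}{2} = \frac{-70 - \left(- \frac{5}{3} - \left(- \frac{5}{3}\right) 1\right)}{2} = \frac{-70 - \left(- \frac{5}{3} + \frac{5}{3}\right)}{2} = \frac{-70 - 0}{2} = \frac{-70 + 0}{2} = \frac{1}{2} \left(-70\right) = -35$)
$J{\left(O \right)} + W = \left(-35\right)^{2} - 14661 = 1225 - 14661 = -13436$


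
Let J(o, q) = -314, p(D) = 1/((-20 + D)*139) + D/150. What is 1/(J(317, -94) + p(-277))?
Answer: -2064150/651954947 ≈ -0.0031661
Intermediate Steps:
p(D) = 1/(139*(-20 + D)) + D/150 (p(D) = (1/139)/(-20 + D) + D*(1/150) = 1/(139*(-20 + D)) + D/150)
1/(J(317, -94) + p(-277)) = 1/(-314 + (150 - 2780*(-277) + 139*(-277)²)/(20850*(-20 - 277))) = 1/(-314 + (1/20850)*(150 + 770060 + 139*76729)/(-297)) = 1/(-314 + (1/20850)*(-1/297)*(150 + 770060 + 10665331)) = 1/(-314 + (1/20850)*(-1/297)*11435541) = 1/(-314 - 3811847/2064150) = 1/(-651954947/2064150) = -2064150/651954947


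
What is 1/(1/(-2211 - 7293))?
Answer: -9504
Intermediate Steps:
1/(1/(-2211 - 7293)) = 1/(1/(-9504)) = 1/(-1/9504) = -9504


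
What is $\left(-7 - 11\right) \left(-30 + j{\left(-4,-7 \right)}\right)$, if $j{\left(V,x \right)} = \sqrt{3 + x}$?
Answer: $540 - 36 i \approx 540.0 - 36.0 i$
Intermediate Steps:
$\left(-7 - 11\right) \left(-30 + j{\left(-4,-7 \right)}\right) = \left(-7 - 11\right) \left(-30 + \sqrt{3 - 7}\right) = \left(-7 - 11\right) \left(-30 + \sqrt{-4}\right) = - 18 \left(-30 + 2 i\right) = 540 - 36 i$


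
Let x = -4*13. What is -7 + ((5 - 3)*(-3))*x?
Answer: 305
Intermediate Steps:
x = -52
-7 + ((5 - 3)*(-3))*x = -7 + ((5 - 3)*(-3))*(-52) = -7 + (2*(-3))*(-52) = -7 - 6*(-52) = -7 + 312 = 305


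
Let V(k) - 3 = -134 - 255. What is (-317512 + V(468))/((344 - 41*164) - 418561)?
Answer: 105966/141647 ≈ 0.74810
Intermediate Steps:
V(k) = -386 (V(k) = 3 + (-134 - 255) = 3 - 389 = -386)
(-317512 + V(468))/((344 - 41*164) - 418561) = (-317512 - 386)/((344 - 41*164) - 418561) = -317898/((344 - 6724) - 418561) = -317898/(-6380 - 418561) = -317898/(-424941) = -317898*(-1/424941) = 105966/141647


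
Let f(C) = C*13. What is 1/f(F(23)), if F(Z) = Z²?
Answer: 1/6877 ≈ 0.00014541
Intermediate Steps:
f(C) = 13*C
1/f(F(23)) = 1/(13*23²) = 1/(13*529) = 1/6877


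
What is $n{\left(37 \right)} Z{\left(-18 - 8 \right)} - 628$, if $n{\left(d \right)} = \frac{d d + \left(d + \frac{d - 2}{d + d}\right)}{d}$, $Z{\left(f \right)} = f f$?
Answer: $\frac{34318970}{1369} \approx 25069.0$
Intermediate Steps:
$Z{\left(f \right)} = f^{2}$
$n{\left(d \right)} = \frac{d + d^{2} + \frac{-2 + d}{2 d}}{d}$ ($n{\left(d \right)} = \frac{d^{2} + \left(d + \frac{-2 + d}{2 d}\right)}{d} = \frac{d + d^{2} + \frac{-2 + d}{2 d}}{d}$)
$n{\left(37 \right)} Z{\left(-18 - 8 \right)} - 628 = \left(1 + 37 + \frac{1}{2 \cdot 37} - \frac{1}{1369}\right) \left(-18 - 8\right)^{2} - 628 = \left(1 + 37 + \frac{1}{2} \cdot \frac{1}{37} - \frac{1}{1369}\right) \left(-26\right)^{2} - 628 = \left(1 + 37 + \frac{1}{74} - \frac{1}{1369}\right) 676 - 628 = \frac{104079}{2738} \cdot 676 - 628 = \frac{35178702}{1369} - 628 = \frac{34318970}{1369}$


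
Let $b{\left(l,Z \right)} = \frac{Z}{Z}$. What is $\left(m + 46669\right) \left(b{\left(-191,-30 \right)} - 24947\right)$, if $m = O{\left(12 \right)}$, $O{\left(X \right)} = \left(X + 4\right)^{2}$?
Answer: $-1170591050$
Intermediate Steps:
$O{\left(X \right)} = \left(4 + X\right)^{2}$
$b{\left(l,Z \right)} = 1$
$m = 256$ ($m = \left(4 + 12\right)^{2} = 16^{2} = 256$)
$\left(m + 46669\right) \left(b{\left(-191,-30 \right)} - 24947\right) = \left(256 + 46669\right) \left(1 - 24947\right) = 46925 \left(1 - 24947\right) = 46925 \left(-24946\right) = -1170591050$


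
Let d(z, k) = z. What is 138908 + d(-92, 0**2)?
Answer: 138816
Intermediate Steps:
138908 + d(-92, 0**2) = 138908 - 92 = 138816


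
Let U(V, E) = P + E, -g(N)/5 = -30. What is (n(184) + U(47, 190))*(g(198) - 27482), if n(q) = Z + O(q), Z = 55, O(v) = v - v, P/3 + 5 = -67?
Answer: -792628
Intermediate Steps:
P = -216 (P = -15 + 3*(-67) = -15 - 201 = -216)
g(N) = 150 (g(N) = -5*(-30) = 150)
O(v) = 0
U(V, E) = -216 + E
n(q) = 55 (n(q) = 55 + 0 = 55)
(n(184) + U(47, 190))*(g(198) - 27482) = (55 + (-216 + 190))*(150 - 27482) = (55 - 26)*(-27332) = 29*(-27332) = -792628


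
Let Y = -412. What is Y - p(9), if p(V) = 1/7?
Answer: -2885/7 ≈ -412.14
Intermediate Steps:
p(V) = ⅐
Y - p(9) = -412 - 1*⅐ = -412 - ⅐ = -2885/7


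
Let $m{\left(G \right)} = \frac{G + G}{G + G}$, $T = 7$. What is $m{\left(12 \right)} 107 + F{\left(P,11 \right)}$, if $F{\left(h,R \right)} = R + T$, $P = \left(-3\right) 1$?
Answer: $125$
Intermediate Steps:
$P = -3$
$F{\left(h,R \right)} = 7 + R$ ($F{\left(h,R \right)} = R + 7 = 7 + R$)
$m{\left(G \right)} = 1$ ($m{\left(G \right)} = \frac{2 G}{2 G} = 2 G \frac{1}{2 G} = 1$)
$m{\left(12 \right)} 107 + F{\left(P,11 \right)} = 1 \cdot 107 + \left(7 + 11\right) = 107 + 18 = 125$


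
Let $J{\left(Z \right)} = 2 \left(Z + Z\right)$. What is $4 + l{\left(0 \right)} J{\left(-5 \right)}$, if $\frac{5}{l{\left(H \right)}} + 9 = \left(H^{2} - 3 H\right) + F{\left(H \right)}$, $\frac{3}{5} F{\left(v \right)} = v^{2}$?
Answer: $\frac{136}{9} \approx 15.111$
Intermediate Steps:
$F{\left(v \right)} = \frac{5 v^{2}}{3}$
$l{\left(H \right)} = \frac{5}{-9 - 3 H + \frac{8 H^{2}}{3}}$ ($l{\left(H \right)} = \frac{5}{-9 + \left(\left(H^{2} - 3 H\right) + \frac{5 H^{2}}{3}\right)} = \frac{5}{-9 + \left(- 3 H + \frac{8 H^{2}}{3}\right)} = \frac{5}{-9 - 3 H + \frac{8 H^{2}}{3}}$)
$J{\left(Z \right)} = 4 Z$ ($J{\left(Z \right)} = 2 \cdot 2 Z = 4 Z$)
$4 + l{\left(0 \right)} J{\left(-5 \right)} = 4 + \frac{15}{-27 - 0 + 8 \cdot 0^{2}} \cdot 4 \left(-5\right) = 4 + \frac{15}{-27 + 0 + 8 \cdot 0} \left(-20\right) = 4 + \frac{15}{-27 + 0 + 0} \left(-20\right) = 4 + \frac{15}{-27} \left(-20\right) = 4 + 15 \left(- \frac{1}{27}\right) \left(-20\right) = 4 - - \frac{100}{9} = 4 + \frac{100}{9} = \frac{136}{9}$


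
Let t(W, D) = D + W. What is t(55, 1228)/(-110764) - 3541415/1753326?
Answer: -197255404159/97102700532 ≈ -2.0314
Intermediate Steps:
t(55, 1228)/(-110764) - 3541415/1753326 = (1228 + 55)/(-110764) - 3541415/1753326 = 1283*(-1/110764) - 3541415*1/1753326 = -1283/110764 - 3541415/1753326 = -197255404159/97102700532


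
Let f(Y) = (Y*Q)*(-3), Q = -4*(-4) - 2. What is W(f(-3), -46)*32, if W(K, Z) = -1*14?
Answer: -448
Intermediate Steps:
Q = 14 (Q = 16 - 2 = 14)
f(Y) = -42*Y (f(Y) = (Y*14)*(-3) = (14*Y)*(-3) = -42*Y)
W(K, Z) = -14
W(f(-3), -46)*32 = -14*32 = -448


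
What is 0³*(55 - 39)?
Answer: 0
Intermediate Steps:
0³*(55 - 39) = 0*16 = 0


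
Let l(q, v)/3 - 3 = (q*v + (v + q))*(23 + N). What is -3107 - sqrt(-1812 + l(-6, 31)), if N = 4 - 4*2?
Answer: -3107 - 6*I*sqrt(305) ≈ -3107.0 - 104.79*I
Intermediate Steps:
N = -4 (N = 4 - 8 = -4)
l(q, v) = 9 + 57*q + 57*v + 57*q*v (l(q, v) = 9 + 3*((q*v + (v + q))*(23 - 4)) = 9 + 3*((q*v + (q + v))*19) = 9 + 3*((q + v + q*v)*19) = 9 + 3*(19*q + 19*v + 19*q*v) = 9 + (57*q + 57*v + 57*q*v) = 9 + 57*q + 57*v + 57*q*v)
-3107 - sqrt(-1812 + l(-6, 31)) = -3107 - sqrt(-1812 + (9 + 57*(-6) + 57*31 + 57*(-6)*31)) = -3107 - sqrt(-1812 + (9 - 342 + 1767 - 10602)) = -3107 - sqrt(-1812 - 9168) = -3107 - sqrt(-10980) = -3107 - 6*I*sqrt(305)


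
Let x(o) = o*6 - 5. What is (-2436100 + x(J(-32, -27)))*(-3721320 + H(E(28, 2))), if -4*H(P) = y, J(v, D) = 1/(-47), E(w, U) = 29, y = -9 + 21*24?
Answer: 1704375701914275/188 ≈ 9.0658e+12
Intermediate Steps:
y = 495 (y = -9 + 504 = 495)
J(v, D) = -1/47
H(P) = -495/4 (H(P) = -¼*495 = -495/4)
x(o) = -5 + 6*o (x(o) = 6*o - 5 = -5 + 6*o)
(-2436100 + x(J(-32, -27)))*(-3721320 + H(E(28, 2))) = (-2436100 + (-5 + 6*(-1/47)))*(-3721320 - 495/4) = (-2436100 + (-5 - 6/47))*(-14885775/4) = (-2436100 - 241/47)*(-14885775/4) = -114496941/47*(-14885775/4) = 1704375701914275/188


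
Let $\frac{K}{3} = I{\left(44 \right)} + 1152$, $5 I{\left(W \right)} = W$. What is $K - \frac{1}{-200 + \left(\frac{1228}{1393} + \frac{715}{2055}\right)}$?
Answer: $\frac{1981500529131}{569003465} \approx 3482.4$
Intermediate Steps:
$I{\left(W \right)} = \frac{W}{5}$
$K = \frac{17412}{5}$ ($K = 3 \left(\frac{1}{5} \cdot 44 + 1152\right) = 3 \left(\frac{44}{5} + 1152\right) = 3 \cdot \frac{5804}{5} = \frac{17412}{5} \approx 3482.4$)
$K - \frac{1}{-200 + \left(\frac{1228}{1393} + \frac{715}{2055}\right)} = \frac{17412}{5} - \frac{1}{-200 + \left(\frac{1228}{1393} + \frac{715}{2055}\right)} = \frac{17412}{5} - \frac{1}{-200 + \left(1228 \cdot \frac{1}{1393} + 715 \cdot \frac{1}{2055}\right)} = \frac{17412}{5} - \frac{1}{-200 + \left(\frac{1228}{1393} + \frac{143}{411}\right)} = \frac{17412}{5} - \frac{1}{-200 + \frac{703907}{572523}} = \frac{17412}{5} - \frac{1}{- \frac{113800693}{572523}} = \frac{17412}{5} - - \frac{572523}{113800693} = \frac{17412}{5} + \frac{572523}{113800693} = \frac{1981500529131}{569003465}$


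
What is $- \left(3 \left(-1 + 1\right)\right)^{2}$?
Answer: $0$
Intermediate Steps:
$- \left(3 \left(-1 + 1\right)\right)^{2} = - \left(3 \cdot 0\right)^{2} = - 0^{2} = \left(-1\right) 0 = 0$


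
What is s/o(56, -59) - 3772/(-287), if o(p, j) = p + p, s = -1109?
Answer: 363/112 ≈ 3.2411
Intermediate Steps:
o(p, j) = 2*p
s/o(56, -59) - 3772/(-287) = -1109/(2*56) - 3772/(-287) = -1109/112 - 3772*(-1/287) = -1109*1/112 + 92/7 = -1109/112 + 92/7 = 363/112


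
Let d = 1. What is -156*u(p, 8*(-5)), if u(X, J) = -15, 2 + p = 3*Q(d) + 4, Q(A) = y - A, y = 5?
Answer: 2340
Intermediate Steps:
Q(A) = 5 - A
p = 14 (p = -2 + (3*(5 - 1*1) + 4) = -2 + (3*(5 - 1) + 4) = -2 + (3*4 + 4) = -2 + (12 + 4) = -2 + 16 = 14)
-156*u(p, 8*(-5)) = -156*(-15) = 2340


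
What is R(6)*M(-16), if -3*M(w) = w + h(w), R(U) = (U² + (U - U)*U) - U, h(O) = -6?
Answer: 220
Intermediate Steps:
R(U) = U² - U (R(U) = (U² + 0*U) - U = (U² + 0) - U = U² - U)
M(w) = 2 - w/3 (M(w) = -(w - 6)/3 = -(-6 + w)/3 = 2 - w/3)
R(6)*M(-16) = (6*(-1 + 6))*(2 - ⅓*(-16)) = (6*5)*(2 + 16/3) = 30*(22/3) = 220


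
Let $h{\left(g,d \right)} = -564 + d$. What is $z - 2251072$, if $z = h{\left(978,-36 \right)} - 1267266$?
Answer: $-3518938$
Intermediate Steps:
$z = -1267866$ ($z = \left(-564 - 36\right) - 1267266 = -600 - 1267266 = -1267866$)
$z - 2251072 = -1267866 - 2251072 = -3518938$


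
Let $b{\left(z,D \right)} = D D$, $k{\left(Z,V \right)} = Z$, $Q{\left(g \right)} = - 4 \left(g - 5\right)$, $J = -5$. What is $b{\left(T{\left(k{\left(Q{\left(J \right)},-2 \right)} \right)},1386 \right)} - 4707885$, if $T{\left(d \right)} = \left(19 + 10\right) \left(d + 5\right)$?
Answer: $-2786889$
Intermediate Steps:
$Q{\left(g \right)} = 20 - 4 g$ ($Q{\left(g \right)} = - 4 \left(-5 + g\right) = 20 - 4 g$)
$T{\left(d \right)} = 145 + 29 d$ ($T{\left(d \right)} = 29 \left(5 + d\right) = 145 + 29 d$)
$b{\left(z,D \right)} = D^{2}$
$b{\left(T{\left(k{\left(Q{\left(J \right)},-2 \right)} \right)},1386 \right)} - 4707885 = 1386^{2} - 4707885 = 1920996 - 4707885 = -2786889$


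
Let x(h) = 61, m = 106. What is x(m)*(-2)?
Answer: -122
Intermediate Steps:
x(m)*(-2) = 61*(-2) = -122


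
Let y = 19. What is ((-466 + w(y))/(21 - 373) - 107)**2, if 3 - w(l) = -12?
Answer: 11444689/1024 ≈ 11176.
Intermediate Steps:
w(l) = 15 (w(l) = 3 - 1*(-12) = 3 + 12 = 15)
((-466 + w(y))/(21 - 373) - 107)**2 = ((-466 + 15)/(21 - 373) - 107)**2 = (-451/(-352) - 107)**2 = (-451*(-1/352) - 107)**2 = (41/32 - 107)**2 = (-3383/32)**2 = 11444689/1024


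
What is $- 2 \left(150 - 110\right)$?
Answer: $-80$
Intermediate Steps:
$- 2 \left(150 - 110\right) = \left(-2\right) 40 = -80$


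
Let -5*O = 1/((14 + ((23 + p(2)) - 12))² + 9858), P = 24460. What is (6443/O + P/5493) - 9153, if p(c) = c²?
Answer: -1893313142474/5493 ≈ -3.4468e+8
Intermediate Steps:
O = -1/53495 (O = -1/(5*((14 + ((23 + 2²) - 12))² + 9858)) = -1/(5*((14 + ((23 + 4) - 12))² + 9858)) = -1/(5*((14 + (27 - 12))² + 9858)) = -1/(5*((14 + 15)² + 9858)) = -1/(5*(29² + 9858)) = -1/(5*(841 + 9858)) = -⅕/10699 = -⅕*1/10699 = -1/53495 ≈ -1.8693e-5)
(6443/O + P/5493) - 9153 = (6443/(-1/53495) + 24460/5493) - 9153 = (6443*(-53495) + 24460*(1/5493)) - 9153 = (-344668285 + 24460/5493) - 9153 = -1893262865045/5493 - 9153 = -1893313142474/5493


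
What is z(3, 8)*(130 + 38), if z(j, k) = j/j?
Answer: 168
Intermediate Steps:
z(j, k) = 1
z(3, 8)*(130 + 38) = 1*(130 + 38) = 1*168 = 168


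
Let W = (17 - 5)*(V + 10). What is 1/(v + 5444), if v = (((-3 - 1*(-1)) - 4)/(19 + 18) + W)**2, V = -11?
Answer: 1369/7655336 ≈ 0.00017883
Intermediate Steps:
W = -12 (W = (17 - 5)*(-11 + 10) = 12*(-1) = -12)
v = 202500/1369 (v = (((-3 - 1*(-1)) - 4)/(19 + 18) - 12)**2 = (((-3 + 1) - 4)/37 - 12)**2 = ((-2 - 4)*(1/37) - 12)**2 = (-6*1/37 - 12)**2 = (-6/37 - 12)**2 = (-450/37)**2 = 202500/1369 ≈ 147.92)
1/(v + 5444) = 1/(202500/1369 + 5444) = 1/(7655336/1369) = 1369/7655336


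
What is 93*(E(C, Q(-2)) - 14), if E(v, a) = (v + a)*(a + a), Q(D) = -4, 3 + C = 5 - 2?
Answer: 1674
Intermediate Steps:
C = 0 (C = -3 + (5 - 2) = -3 + 3 = 0)
E(v, a) = 2*a*(a + v) (E(v, a) = (a + v)*(2*a) = 2*a*(a + v))
93*(E(C, Q(-2)) - 14) = 93*(2*(-4)*(-4 + 0) - 14) = 93*(2*(-4)*(-4) - 14) = 93*(32 - 14) = 93*18 = 1674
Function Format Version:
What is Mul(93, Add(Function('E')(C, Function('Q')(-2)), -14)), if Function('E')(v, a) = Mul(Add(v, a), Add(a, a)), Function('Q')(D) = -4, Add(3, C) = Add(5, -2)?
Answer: 1674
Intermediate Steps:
C = 0 (C = Add(-3, Add(5, -2)) = Add(-3, 3) = 0)
Function('E')(v, a) = Mul(2, a, Add(a, v)) (Function('E')(v, a) = Mul(Add(a, v), Mul(2, a)) = Mul(2, a, Add(a, v)))
Mul(93, Add(Function('E')(C, Function('Q')(-2)), -14)) = Mul(93, Add(Mul(2, -4, Add(-4, 0)), -14)) = Mul(93, Add(Mul(2, -4, -4), -14)) = Mul(93, Add(32, -14)) = Mul(93, 18) = 1674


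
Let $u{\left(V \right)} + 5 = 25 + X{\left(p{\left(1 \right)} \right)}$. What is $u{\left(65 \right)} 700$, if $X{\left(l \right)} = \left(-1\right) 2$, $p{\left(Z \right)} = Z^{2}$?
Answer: $12600$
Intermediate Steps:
$X{\left(l \right)} = -2$
$u{\left(V \right)} = 18$ ($u{\left(V \right)} = -5 + \left(25 - 2\right) = -5 + 23 = 18$)
$u{\left(65 \right)} 700 = 18 \cdot 700 = 12600$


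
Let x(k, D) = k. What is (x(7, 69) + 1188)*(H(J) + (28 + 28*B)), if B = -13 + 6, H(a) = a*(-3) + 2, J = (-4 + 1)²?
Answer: -230635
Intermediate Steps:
J = 9 (J = (-3)² = 9)
H(a) = 2 - 3*a (H(a) = -3*a + 2 = 2 - 3*a)
B = -7
(x(7, 69) + 1188)*(H(J) + (28 + 28*B)) = (7 + 1188)*((2 - 3*9) + (28 + 28*(-7))) = 1195*((2 - 27) + (28 - 196)) = 1195*(-25 - 168) = 1195*(-193) = -230635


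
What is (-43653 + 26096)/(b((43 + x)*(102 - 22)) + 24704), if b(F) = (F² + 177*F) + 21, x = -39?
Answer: -17557/183765 ≈ -0.095541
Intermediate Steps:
b(F) = 21 + F² + 177*F
(-43653 + 26096)/(b((43 + x)*(102 - 22)) + 24704) = (-43653 + 26096)/((21 + ((43 - 39)*(102 - 22))² + 177*((43 - 39)*(102 - 22))) + 24704) = -17557/((21 + (4*80)² + 177*(4*80)) + 24704) = -17557/((21 + 320² + 177*320) + 24704) = -17557/((21 + 102400 + 56640) + 24704) = -17557/(159061 + 24704) = -17557/183765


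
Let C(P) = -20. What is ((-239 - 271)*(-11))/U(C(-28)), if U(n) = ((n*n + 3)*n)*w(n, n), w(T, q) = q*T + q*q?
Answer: -561/644800 ≈ -0.00087004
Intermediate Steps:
w(T, q) = q² + T*q (w(T, q) = T*q + q² = q² + T*q)
U(n) = 2*n³*(3 + n²) (U(n) = ((n*n + 3)*n)*(n*(n + n)) = ((n² + 3)*n)*(n*(2*n)) = ((3 + n²)*n)*(2*n²) = (n*(3 + n²))*(2*n²) = 2*n³*(3 + n²))
((-239 - 271)*(-11))/U(C(-28)) = ((-239 - 271)*(-11))/((2*(-20)³*(3 + (-20)²))) = (-510*(-11))/((2*(-8000)*(3 + 400))) = 5610/((2*(-8000)*403)) = 5610/(-6448000) = 5610*(-1/6448000) = -561/644800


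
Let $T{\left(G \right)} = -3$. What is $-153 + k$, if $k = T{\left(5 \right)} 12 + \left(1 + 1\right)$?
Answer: $-187$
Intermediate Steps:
$k = -34$ ($k = \left(-3\right) 12 + \left(1 + 1\right) = -36 + 2 = -34$)
$-153 + k = -153 - 34 = -187$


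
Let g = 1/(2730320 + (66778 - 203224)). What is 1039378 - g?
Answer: 2696015570371/2593874 ≈ 1.0394e+6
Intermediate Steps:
g = 1/2593874 (g = 1/(2730320 - 136446) = 1/2593874 ≈ 3.8552e-7)
1039378 - g = 1039378 - 1*1/2593874 = 1039378 - 1/2593874 = 2696015570371/2593874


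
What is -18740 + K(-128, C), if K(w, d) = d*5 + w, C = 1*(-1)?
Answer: -18873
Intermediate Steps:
C = -1
K(w, d) = w + 5*d (K(w, d) = 5*d + w = w + 5*d)
-18740 + K(-128, C) = -18740 + (-128 + 5*(-1)) = -18740 + (-128 - 5) = -18740 - 133 = -18873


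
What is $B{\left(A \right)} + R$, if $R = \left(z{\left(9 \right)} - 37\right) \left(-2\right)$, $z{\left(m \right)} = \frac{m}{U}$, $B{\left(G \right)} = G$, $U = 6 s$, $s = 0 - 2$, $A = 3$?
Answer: $\frac{157}{2} \approx 78.5$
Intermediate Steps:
$s = -2$
$U = -12$ ($U = 6 \left(-2\right) = -12$)
$z{\left(m \right)} = - \frac{m}{12}$ ($z{\left(m \right)} = \frac{m}{-12} = m \left(- \frac{1}{12}\right) = - \frac{m}{12}$)
$R = \frac{151}{2}$ ($R = \left(\left(- \frac{1}{12}\right) 9 - 37\right) \left(-2\right) = \left(- \frac{3}{4} - 37\right) \left(-2\right) = \left(- \frac{151}{4}\right) \left(-2\right) = \frac{151}{2} \approx 75.5$)
$B{\left(A \right)} + R = 3 + \frac{151}{2} = \frac{157}{2}$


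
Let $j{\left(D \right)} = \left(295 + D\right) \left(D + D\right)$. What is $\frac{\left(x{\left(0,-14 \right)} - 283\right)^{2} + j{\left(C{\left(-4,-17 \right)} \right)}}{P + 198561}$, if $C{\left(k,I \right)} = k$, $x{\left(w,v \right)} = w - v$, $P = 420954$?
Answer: $\frac{70033}{619515} \approx 0.11304$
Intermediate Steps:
$j{\left(D \right)} = 2 D \left(295 + D\right)$ ($j{\left(D \right)} = \left(295 + D\right) 2 D = 2 D \left(295 + D\right)$)
$\frac{\left(x{\left(0,-14 \right)} - 283\right)^{2} + j{\left(C{\left(-4,-17 \right)} \right)}}{P + 198561} = \frac{\left(\left(0 - -14\right) - 283\right)^{2} + 2 \left(-4\right) \left(295 - 4\right)}{420954 + 198561} = \frac{\left(\left(0 + 14\right) - 283\right)^{2} + 2 \left(-4\right) 291}{619515} = \left(\left(14 - 283\right)^{2} - 2328\right) \frac{1}{619515} = \left(\left(-269\right)^{2} - 2328\right) \frac{1}{619515} = \left(72361 - 2328\right) \frac{1}{619515} = 70033 \cdot \frac{1}{619515} = \frac{70033}{619515}$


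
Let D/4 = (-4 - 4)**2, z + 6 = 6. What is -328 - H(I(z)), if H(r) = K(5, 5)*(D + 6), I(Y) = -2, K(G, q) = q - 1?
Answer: -1376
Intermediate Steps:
z = 0 (z = -6 + 6 = 0)
K(G, q) = -1 + q
D = 256 (D = 4*(-4 - 4)**2 = 4*(-8)**2 = 4*64 = 256)
H(r) = 1048 (H(r) = (-1 + 5)*(256 + 6) = 4*262 = 1048)
-328 - H(I(z)) = -328 - 1*1048 = -328 - 1048 = -1376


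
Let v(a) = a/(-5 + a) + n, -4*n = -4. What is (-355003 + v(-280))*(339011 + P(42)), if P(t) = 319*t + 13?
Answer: -2377093203492/19 ≈ -1.2511e+11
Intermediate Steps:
n = 1 (n = -¼*(-4) = 1)
v(a) = 1 + a/(-5 + a) (v(a) = a/(-5 + a) + 1 = 1 + a/(-5 + a))
P(t) = 13 + 319*t
(-355003 + v(-280))*(339011 + P(42)) = (-355003 + (-5 + 2*(-280))/(-5 - 280))*(339011 + (13 + 319*42)) = (-355003 + (-5 - 560)/(-285))*(339011 + (13 + 13398)) = (-355003 - 1/285*(-565))*(339011 + 13411) = (-355003 + 113/57)*352422 = -20235058/57*352422 = -2377093203492/19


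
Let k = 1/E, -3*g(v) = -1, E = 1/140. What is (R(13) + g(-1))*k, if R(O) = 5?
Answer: 2240/3 ≈ 746.67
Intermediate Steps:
E = 1/140 ≈ 0.0071429
g(v) = ⅓ (g(v) = -⅓*(-1) = ⅓)
k = 140 (k = 1/(1/140) = 140)
(R(13) + g(-1))*k = (5 + ⅓)*140 = (16/3)*140 = 2240/3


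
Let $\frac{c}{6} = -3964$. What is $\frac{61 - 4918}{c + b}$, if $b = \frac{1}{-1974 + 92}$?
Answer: $\frac{9140874}{44761489} \approx 0.20421$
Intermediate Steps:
$c = -23784$ ($c = 6 \left(-3964\right) = -23784$)
$b = - \frac{1}{1882}$ ($b = \frac{1}{-1882} = - \frac{1}{1882} \approx -0.00053135$)
$\frac{61 - 4918}{c + b} = \frac{61 - 4918}{-23784 - \frac{1}{1882}} = - \frac{4857}{- \frac{44761489}{1882}} = \left(-4857\right) \left(- \frac{1882}{44761489}\right) = \frac{9140874}{44761489}$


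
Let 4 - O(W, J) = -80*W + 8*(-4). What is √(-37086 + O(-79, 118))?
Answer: I*√43370 ≈ 208.25*I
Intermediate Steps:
O(W, J) = 36 + 80*W (O(W, J) = 4 - (-80*W + 8*(-4)) = 4 - (-80*W - 32) = 4 - (-32 - 80*W) = 4 + (32 + 80*W) = 36 + 80*W)
√(-37086 + O(-79, 118)) = √(-37086 + (36 + 80*(-79))) = √(-37086 + (36 - 6320)) = √(-37086 - 6284) = √(-43370) = I*√43370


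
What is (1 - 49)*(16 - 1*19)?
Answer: 144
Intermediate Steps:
(1 - 49)*(16 - 1*19) = -48*(16 - 19) = -48*(-3) = 144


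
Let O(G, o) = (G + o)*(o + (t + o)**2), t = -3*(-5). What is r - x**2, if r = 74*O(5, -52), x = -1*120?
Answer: -4594926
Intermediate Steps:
t = 15
x = -120
O(G, o) = (G + o)*(o + (15 + o)**2)
r = -4580526 (r = 74*((-52)**2 + 5*(-52) + 5*(15 - 52)**2 - 52*(15 - 52)**2) = 74*(2704 - 260 + 5*(-37)**2 - 52*(-37)**2) = 74*(2704 - 260 + 5*1369 - 52*1369) = 74*(2704 - 260 + 6845 - 71188) = 74*(-61899) = -4580526)
r - x**2 = -4580526 - 1*(-120)**2 = -4580526 - 1*14400 = -4580526 - 14400 = -4594926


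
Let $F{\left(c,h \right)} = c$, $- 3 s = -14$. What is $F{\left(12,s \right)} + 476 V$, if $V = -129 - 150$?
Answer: $-132792$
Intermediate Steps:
$s = \frac{14}{3}$ ($s = \left(- \frac{1}{3}\right) \left(-14\right) = \frac{14}{3} \approx 4.6667$)
$V = -279$
$F{\left(12,s \right)} + 476 V = 12 + 476 \left(-279\right) = 12 - 132804 = -132792$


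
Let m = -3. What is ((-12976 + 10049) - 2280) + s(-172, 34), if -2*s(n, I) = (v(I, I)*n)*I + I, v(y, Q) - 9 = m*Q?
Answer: -277156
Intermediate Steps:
v(y, Q) = 9 - 3*Q
s(n, I) = -I/2 - I*n*(9 - 3*I)/2 (s(n, I) = -(((9 - 3*I)*n)*I + I)/2 = -((n*(9 - 3*I))*I + I)/2 = -(I*n*(9 - 3*I) + I)/2 = -(I + I*n*(9 - 3*I))/2 = -I/2 - I*n*(9 - 3*I)/2)
((-12976 + 10049) - 2280) + s(-172, 34) = ((-12976 + 10049) - 2280) + (½)*34*(-1 + 3*(-172)*(-3 + 34)) = (-2927 - 2280) + (½)*34*(-1 + 3*(-172)*31) = -5207 + (½)*34*(-1 - 15996) = -5207 + (½)*34*(-15997) = -5207 - 271949 = -277156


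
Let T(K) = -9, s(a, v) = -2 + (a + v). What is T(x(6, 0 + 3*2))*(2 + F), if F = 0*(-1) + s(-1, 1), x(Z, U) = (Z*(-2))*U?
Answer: 0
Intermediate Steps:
s(a, v) = -2 + a + v
x(Z, U) = -2*U*Z (x(Z, U) = (-2*Z)*U = -2*U*Z)
F = -2 (F = 0*(-1) + (-2 - 1 + 1) = 0 - 2 = -2)
T(x(6, 0 + 3*2))*(2 + F) = -9*(2 - 2) = -9*0 = 0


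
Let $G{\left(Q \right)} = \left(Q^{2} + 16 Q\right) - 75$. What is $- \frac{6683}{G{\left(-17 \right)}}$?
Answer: $\frac{6683}{58} \approx 115.22$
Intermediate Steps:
$G{\left(Q \right)} = -75 + Q^{2} + 16 Q$
$- \frac{6683}{G{\left(-17 \right)}} = - \frac{6683}{-75 + \left(-17\right)^{2} + 16 \left(-17\right)} = - \frac{6683}{-75 + 289 - 272} = - \frac{6683}{-58} = \left(-6683\right) \left(- \frac{1}{58}\right) = \frac{6683}{58}$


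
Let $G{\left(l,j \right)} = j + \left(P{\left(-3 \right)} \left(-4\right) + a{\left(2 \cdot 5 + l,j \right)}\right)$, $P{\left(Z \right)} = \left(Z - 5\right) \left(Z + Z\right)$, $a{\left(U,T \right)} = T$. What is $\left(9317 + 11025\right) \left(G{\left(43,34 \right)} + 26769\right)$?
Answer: $542012590$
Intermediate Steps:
$P{\left(Z \right)} = 2 Z \left(-5 + Z\right)$ ($P{\left(Z \right)} = \left(-5 + Z\right) 2 Z = 2 Z \left(-5 + Z\right)$)
$G{\left(l,j \right)} = -192 + 2 j$ ($G{\left(l,j \right)} = j + \left(2 \left(-3\right) \left(-5 - 3\right) \left(-4\right) + j\right) = j + \left(2 \left(-3\right) \left(-8\right) \left(-4\right) + j\right) = j + \left(48 \left(-4\right) + j\right) = j + \left(-192 + j\right) = -192 + 2 j$)
$\left(9317 + 11025\right) \left(G{\left(43,34 \right)} + 26769\right) = \left(9317 + 11025\right) \left(\left(-192 + 2 \cdot 34\right) + 26769\right) = 20342 \left(\left(-192 + 68\right) + 26769\right) = 20342 \left(-124 + 26769\right) = 20342 \cdot 26645 = 542012590$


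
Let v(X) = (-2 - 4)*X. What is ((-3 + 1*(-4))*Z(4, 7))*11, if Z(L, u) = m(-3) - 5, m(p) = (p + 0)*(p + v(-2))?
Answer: 2464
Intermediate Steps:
v(X) = -6*X
m(p) = p*(12 + p) (m(p) = (p + 0)*(p - 6*(-2)) = p*(p + 12) = p*(12 + p))
Z(L, u) = -32 (Z(L, u) = -3*(12 - 3) - 5 = -3*9 - 5 = -27 - 5 = -32)
((-3 + 1*(-4))*Z(4, 7))*11 = ((-3 + 1*(-4))*(-32))*11 = ((-3 - 4)*(-32))*11 = -7*(-32)*11 = 224*11 = 2464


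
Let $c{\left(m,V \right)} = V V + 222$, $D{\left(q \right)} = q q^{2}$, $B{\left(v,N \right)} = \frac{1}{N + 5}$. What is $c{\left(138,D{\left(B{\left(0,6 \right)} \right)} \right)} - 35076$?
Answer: $- \frac{61745987093}{1771561} \approx -34854.0$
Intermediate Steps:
$B{\left(v,N \right)} = \frac{1}{5 + N}$
$D{\left(q \right)} = q^{3}$
$c{\left(m,V \right)} = 222 + V^{2}$ ($c{\left(m,V \right)} = V^{2} + 222 = 222 + V^{2}$)
$c{\left(138,D{\left(B{\left(0,6 \right)} \right)} \right)} - 35076 = \left(222 + \left(\left(\frac{1}{5 + 6}\right)^{3}\right)^{2}\right) - 35076 = \left(222 + \left(\left(\frac{1}{11}\right)^{3}\right)^{2}\right) - 35076 = \left(222 + \left(\frac{1}{1331}\right)^{2}\right) - 35076 = \left(222 + \frac{1}{1771561}\right) - 35076 = \frac{393286543}{1771561} - 35076 = - \frac{61745987093}{1771561}$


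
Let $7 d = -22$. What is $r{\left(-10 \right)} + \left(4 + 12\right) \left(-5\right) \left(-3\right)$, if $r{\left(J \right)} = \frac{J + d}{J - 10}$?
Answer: $\frac{8423}{35} \approx 240.66$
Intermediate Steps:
$d = - \frac{22}{7}$ ($d = \frac{1}{7} \left(-22\right) = - \frac{22}{7} \approx -3.1429$)
$r{\left(J \right)} = \frac{- \frac{22}{7} + J}{-10 + J}$ ($r{\left(J \right)} = \frac{J - \frac{22}{7}}{J - 10} = \frac{- \frac{22}{7} + J}{-10 + J}$)
$r{\left(-10 \right)} + \left(4 + 12\right) \left(-5\right) \left(-3\right) = \frac{- \frac{22}{7} - 10}{-10 - 10} + \left(4 + 12\right) \left(-5\right) \left(-3\right) = \frac{1}{-20} \left(- \frac{92}{7}\right) + 16 \left(-5\right) \left(-3\right) = \left(- \frac{1}{20}\right) \left(- \frac{92}{7}\right) - -240 = \frac{23}{35} + 240 = \frac{8423}{35}$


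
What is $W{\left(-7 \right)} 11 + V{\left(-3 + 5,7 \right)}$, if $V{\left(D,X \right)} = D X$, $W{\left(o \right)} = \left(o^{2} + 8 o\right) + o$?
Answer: $-140$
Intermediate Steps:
$W{\left(o \right)} = o^{2} + 9 o$
$W{\left(-7 \right)} 11 + V{\left(-3 + 5,7 \right)} = - 7 \left(9 - 7\right) 11 + \left(-3 + 5\right) 7 = \left(-7\right) 2 \cdot 11 + 2 \cdot 7 = \left(-14\right) 11 + 14 = -154 + 14 = -140$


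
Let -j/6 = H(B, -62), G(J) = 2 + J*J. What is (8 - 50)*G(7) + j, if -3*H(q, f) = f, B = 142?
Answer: -2266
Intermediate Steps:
H(q, f) = -f/3
G(J) = 2 + J²
j = -124 (j = -(-2)*(-62) = -6*62/3 = -124)
(8 - 50)*G(7) + j = (8 - 50)*(2 + 7²) - 124 = -42*(2 + 49) - 124 = -42*51 - 124 = -2142 - 124 = -2266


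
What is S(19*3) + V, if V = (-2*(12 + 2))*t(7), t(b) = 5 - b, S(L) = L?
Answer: 113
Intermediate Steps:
V = 56 (V = (-2*(12 + 2))*(5 - 1*7) = (-2*14)*(5 - 7) = -28*(-2) = 56)
S(19*3) + V = 19*3 + 56 = 57 + 56 = 113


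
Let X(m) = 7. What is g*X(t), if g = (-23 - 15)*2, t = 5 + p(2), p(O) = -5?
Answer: -532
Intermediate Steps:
t = 0 (t = 5 - 5 = 0)
g = -76 (g = -38*2 = -76)
g*X(t) = -76*7 = -532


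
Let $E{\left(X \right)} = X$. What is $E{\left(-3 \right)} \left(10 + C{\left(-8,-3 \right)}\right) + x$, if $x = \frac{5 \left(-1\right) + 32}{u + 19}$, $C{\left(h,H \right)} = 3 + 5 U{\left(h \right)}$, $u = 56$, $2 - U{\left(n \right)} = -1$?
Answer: $- \frac{2091}{25} \approx -83.64$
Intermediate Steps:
$U{\left(n \right)} = 3$ ($U{\left(n \right)} = 2 - -1 = 2 + 1 = 3$)
$C{\left(h,H \right)} = 18$ ($C{\left(h,H \right)} = 3 + 5 \cdot 3 = 3 + 15 = 18$)
$x = \frac{9}{25}$ ($x = \frac{5 \left(-1\right) + 32}{56 + 19} = \frac{-5 + 32}{75} = 27 \cdot \frac{1}{75} = \frac{9}{25} \approx 0.36$)
$E{\left(-3 \right)} \left(10 + C{\left(-8,-3 \right)}\right) + x = - 3 \left(10 + 18\right) + \frac{9}{25} = \left(-3\right) 28 + \frac{9}{25} = -84 + \frac{9}{25} = - \frac{2091}{25}$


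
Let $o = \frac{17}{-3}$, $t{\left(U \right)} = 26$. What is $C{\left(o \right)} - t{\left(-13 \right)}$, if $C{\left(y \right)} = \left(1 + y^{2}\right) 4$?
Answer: $\frac{958}{9} \approx 106.44$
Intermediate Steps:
$o = - \frac{17}{3}$ ($o = 17 \left(- \frac{1}{3}\right) = - \frac{17}{3} \approx -5.6667$)
$C{\left(y \right)} = 4 + 4 y^{2}$
$C{\left(o \right)} - t{\left(-13 \right)} = \left(4 + 4 \left(- \frac{17}{3}\right)^{2}\right) - 26 = \left(4 + 4 \cdot \frac{289}{9}\right) - 26 = \left(4 + \frac{1156}{9}\right) - 26 = \frac{1192}{9} - 26 = \frac{958}{9}$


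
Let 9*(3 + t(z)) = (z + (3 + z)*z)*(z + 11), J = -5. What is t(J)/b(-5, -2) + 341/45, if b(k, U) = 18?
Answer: 2051/270 ≈ 7.5963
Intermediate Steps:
t(z) = -3 + (11 + z)*(z + z*(3 + z))/9 (t(z) = -3 + ((z + (3 + z)*z)*(z + 11))/9 = -3 + ((z + z*(3 + z))*(11 + z))/9 = -3 + ((11 + z)*(z + z*(3 + z)))/9 = -3 + (11 + z)*(z + z*(3 + z))/9)
t(J)/b(-5, -2) + 341/45 = (-3 + (⅑)*(-5)³ + (5/3)*(-5)² + (44/9)*(-5))/18 + 341/45 = (-3 + (⅑)*(-125) + (5/3)*25 - 220/9)*(1/18) + 341*(1/45) = (-3 - 125/9 + 125/3 - 220/9)*(1/18) + 341/45 = (⅓)*(1/18) + 341/45 = 1/54 + 341/45 = 2051/270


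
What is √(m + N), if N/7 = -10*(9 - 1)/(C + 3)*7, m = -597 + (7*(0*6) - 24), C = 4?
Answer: I*√1181 ≈ 34.366*I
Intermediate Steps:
m = -621 (m = -597 + (7*0 - 24) = -597 + (0 - 24) = -597 - 24 = -621)
N = -560 (N = 7*(-10*(9 - 1)/(4 + 3)*7) = 7*(-80/7*7) = 7*(-80) = -560)
√(m + N) = √(-621 - 560) = √(-1181) = I*√1181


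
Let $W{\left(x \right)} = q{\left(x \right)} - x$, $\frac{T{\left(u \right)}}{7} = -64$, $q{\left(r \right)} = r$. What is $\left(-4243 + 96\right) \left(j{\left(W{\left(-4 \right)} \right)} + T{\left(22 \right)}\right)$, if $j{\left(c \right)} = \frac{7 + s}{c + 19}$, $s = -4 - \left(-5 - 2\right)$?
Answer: $\frac{35257794}{19} \approx 1.8557 \cdot 10^{6}$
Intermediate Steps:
$T{\left(u \right)} = -448$ ($T{\left(u \right)} = 7 \left(-64\right) = -448$)
$s = 3$ ($s = -4 - \left(-5 - 2\right) = -4 - -7 = -4 + 7 = 3$)
$W{\left(x \right)} = 0$ ($W{\left(x \right)} = x - x = 0$)
$j{\left(c \right)} = \frac{10}{19 + c}$ ($j{\left(c \right)} = \frac{7 + 3}{c + 19} = \frac{10}{19 + c}$)
$\left(-4243 + 96\right) \left(j{\left(W{\left(-4 \right)} \right)} + T{\left(22 \right)}\right) = \left(-4243 + 96\right) \left(\frac{10}{19 + 0} - 448\right) = - 4147 \left(\frac{10}{19} - 448\right) = \left(-4147\right) \left(- \frac{8502}{19}\right) = \frac{35257794}{19}$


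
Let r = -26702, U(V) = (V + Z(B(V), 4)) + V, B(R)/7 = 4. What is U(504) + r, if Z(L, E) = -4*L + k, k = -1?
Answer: -25807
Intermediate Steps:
B(R) = 28 (B(R) = 7*4 = 28)
Z(L, E) = -1 - 4*L (Z(L, E) = -4*L - 1 = -1 - 4*L)
U(V) = -113 + 2*V (U(V) = (V + (-1 - 4*28)) + V = (V + (-1 - 112)) + V = (V - 113) + V = (-113 + V) + V = -113 + 2*V)
U(504) + r = (-113 + 2*504) - 26702 = (-113 + 1008) - 26702 = 895 - 26702 = -25807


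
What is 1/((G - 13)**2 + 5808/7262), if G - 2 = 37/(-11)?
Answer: 439351/90995668 ≈ 0.0048283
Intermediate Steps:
G = -15/11 (G = 2 + 37/(-11) = 2 + 37*(-1/11) = 2 - 37/11 = -15/11 ≈ -1.3636)
1/((G - 13)**2 + 5808/7262) = 1/((-15/11 - 13)**2 + 5808/7262) = 1/((-158/11)**2 + 5808*(1/7262)) = 1/(24964/121 + 2904/3631) = 1/(90995668/439351) = 439351/90995668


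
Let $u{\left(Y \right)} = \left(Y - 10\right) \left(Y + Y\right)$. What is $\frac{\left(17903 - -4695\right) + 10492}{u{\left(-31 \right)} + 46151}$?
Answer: $\frac{11030}{16231} \approx 0.67956$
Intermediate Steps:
$u{\left(Y \right)} = 2 Y \left(-10 + Y\right)$ ($u{\left(Y \right)} = \left(-10 + Y\right) 2 Y = 2 Y \left(-10 + Y\right)$)
$\frac{\left(17903 - -4695\right) + 10492}{u{\left(-31 \right)} + 46151} = \frac{\left(17903 - -4695\right) + 10492}{2 \left(-31\right) \left(-10 - 31\right) + 46151} = \frac{\left(17903 + 4695\right) + 10492}{2 \left(-31\right) \left(-41\right) + 46151} = \frac{22598 + 10492}{2542 + 46151} = \frac{33090}{48693} = 33090 \cdot \frac{1}{48693} = \frac{11030}{16231}$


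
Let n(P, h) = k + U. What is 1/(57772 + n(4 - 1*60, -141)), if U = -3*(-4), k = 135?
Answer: 1/57919 ≈ 1.7265e-5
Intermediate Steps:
U = 12
n(P, h) = 147 (n(P, h) = 135 + 12 = 147)
1/(57772 + n(4 - 1*60, -141)) = 1/(57772 + 147) = 1/57919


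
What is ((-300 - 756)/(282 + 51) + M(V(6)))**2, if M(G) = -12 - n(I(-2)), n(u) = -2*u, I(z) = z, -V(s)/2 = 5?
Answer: 4528384/12321 ≈ 367.53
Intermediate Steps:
V(s) = -10 (V(s) = -2*5 = -10)
M(G) = -16 (M(G) = -12 - (-2)*(-2) = -12 - 1*4 = -12 - 4 = -16)
((-300 - 756)/(282 + 51) + M(V(6)))**2 = ((-300 - 756)/(282 + 51) - 16)**2 = (-1056/333 - 16)**2 = (-1056*1/333 - 16)**2 = (-352/111 - 16)**2 = (-2128/111)**2 = 4528384/12321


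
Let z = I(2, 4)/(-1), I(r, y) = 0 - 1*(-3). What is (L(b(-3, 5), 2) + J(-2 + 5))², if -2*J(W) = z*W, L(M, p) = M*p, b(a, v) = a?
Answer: 9/4 ≈ 2.2500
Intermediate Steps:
I(r, y) = 3 (I(r, y) = 0 + 3 = 3)
z = -3 (z = 3/(-1) = 3*(-1) = -3)
J(W) = 3*W/2 (J(W) = -(-3)*W/2 = 3*W/2)
(L(b(-3, 5), 2) + J(-2 + 5))² = (-3*2 + 3*(-2 + 5)/2)² = (-6 + (3/2)*3)² = (-6 + 9/2)² = (-3/2)² = 9/4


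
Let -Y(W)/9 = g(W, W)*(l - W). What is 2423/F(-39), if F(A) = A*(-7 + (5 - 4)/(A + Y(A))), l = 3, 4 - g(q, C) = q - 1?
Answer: 13464611/1517074 ≈ 8.8754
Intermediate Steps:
g(q, C) = 5 - q (g(q, C) = 4 - (q - 1) = 4 - (-1 + q) = 4 + (1 - q) = 5 - q)
Y(W) = -9*(3 - W)*(5 - W) (Y(W) = -9*(5 - W)*(3 - W) = -9*(3 - W)*(5 - W))
F(A) = A*(-7 + 1/(A - 9*(-5 + A)*(-3 + A))) (F(A) = A*(-7 + (5 - 4)/(A - 9*(-5 + A)*(-3 + A))) = A*(-7 + 1/(A - 9*(-5 + A)*(-3 + A))))
2423/F(-39) = 2423/((-39*(-946 - 63*(-39)² + 511*(-39))/(135 - 73*(-39) + 9*(-39)²))) = 2423/((-39*(-946 - 63*1521 - 19929)/(135 + 2847 + 9*1521))) = 2423/((-39*(-946 - 95823 - 19929)/(135 + 2847 + 13689))) = 2423/((-39*(-116698)/16671)) = 2423/((-39*1/16671*(-116698))) = 2423/(1517074/5557) = 2423*(5557/1517074) = 13464611/1517074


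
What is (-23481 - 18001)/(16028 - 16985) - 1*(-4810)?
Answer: 4644652/957 ≈ 4853.3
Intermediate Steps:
(-23481 - 18001)/(16028 - 16985) - 1*(-4810) = -41482/(-957) + 4810 = -41482*(-1/957) + 4810 = 41482/957 + 4810 = 4644652/957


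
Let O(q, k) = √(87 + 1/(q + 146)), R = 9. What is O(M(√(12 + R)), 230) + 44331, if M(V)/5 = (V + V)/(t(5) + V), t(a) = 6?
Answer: 44331 + √(228654 + 40719*√21)/(6*√(73 + 13*√21)) ≈ 44340.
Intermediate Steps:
M(V) = 10*V/(6 + V) (M(V) = 5*((V + V)/(6 + V)) = 5*((2*V)/(6 + V)) = 5*(2*V/(6 + V)) = 10*V/(6 + V))
O(q, k) = √(87 + 1/(146 + q))
O(M(√(12 + R)), 230) + 44331 = √((12703 + 87*(10*√(12 + 9)/(6 + √(12 + 9))))/(146 + 10*√(12 + 9)/(6 + √(12 + 9)))) + 44331 = √((12703 + 87*(10*√21/(6 + √21)))/(146 + 10*√21/(6 + √21))) + 44331 = √((12703 + 870*√21/(6 + √21))/(146 + 10*√21/(6 + √21))) + 44331 = √(12703 + 870*√21/(6 + √21))/√(146 + 10*√21/(6 + √21)) + 44331 = 44331 + √(12703 + 870*√21/(6 + √21))/√(146 + 10*√21/(6 + √21))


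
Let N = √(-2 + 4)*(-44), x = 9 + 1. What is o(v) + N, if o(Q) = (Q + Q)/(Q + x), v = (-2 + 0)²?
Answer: 4/7 - 44*√2 ≈ -61.654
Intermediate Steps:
x = 10
v = 4 (v = (-2)² = 4)
o(Q) = 2*Q/(10 + Q) (o(Q) = (Q + Q)/(Q + 10) = (2*Q)/(10 + Q) = 2*Q/(10 + Q))
N = -44*√2 (N = √2*(-44) = -44*√2 ≈ -62.225)
o(v) + N = 2*4/(10 + 4) - 44*√2 = 2*4/14 - 44*√2 = 2*4*(1/14) - 44*√2 = 4/7 - 44*√2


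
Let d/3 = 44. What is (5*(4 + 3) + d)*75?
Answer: 12525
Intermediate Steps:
d = 132 (d = 3*44 = 132)
(5*(4 + 3) + d)*75 = (5*(4 + 3) + 132)*75 = (5*7 + 132)*75 = (35 + 132)*75 = 167*75 = 12525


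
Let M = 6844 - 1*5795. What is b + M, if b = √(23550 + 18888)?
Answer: 1049 + √42438 ≈ 1255.0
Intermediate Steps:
M = 1049 (M = 6844 - 5795 = 1049)
b = √42438 ≈ 206.00
b + M = √42438 + 1049 = 1049 + √42438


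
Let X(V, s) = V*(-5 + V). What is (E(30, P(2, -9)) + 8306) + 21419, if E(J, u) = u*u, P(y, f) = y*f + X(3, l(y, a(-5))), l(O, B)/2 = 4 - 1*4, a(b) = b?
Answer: 30301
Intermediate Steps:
l(O, B) = 0 (l(O, B) = 2*(4 - 1*4) = 2*(4 - 4) = 2*0 = 0)
P(y, f) = -6 + f*y (P(y, f) = y*f + 3*(-5 + 3) = f*y + 3*(-2) = f*y - 6 = -6 + f*y)
E(J, u) = u²
(E(30, P(2, -9)) + 8306) + 21419 = ((-6 - 9*2)² + 8306) + 21419 = ((-6 - 18)² + 8306) + 21419 = ((-24)² + 8306) + 21419 = (576 + 8306) + 21419 = 8882 + 21419 = 30301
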